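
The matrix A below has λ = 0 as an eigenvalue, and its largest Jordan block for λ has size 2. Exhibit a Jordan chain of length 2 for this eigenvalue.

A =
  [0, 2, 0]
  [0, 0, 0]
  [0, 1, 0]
A Jordan chain for λ = 0 of length 2:
v_1 = (2, 0, 1)ᵀ
v_2 = (0, 1, 0)ᵀ

Let N = A − (0)·I. We want v_2 with N^2 v_2 = 0 but N^1 v_2 ≠ 0; then v_{j-1} := N · v_j for j = 2, …, 2.

Pick v_2 = (0, 1, 0)ᵀ.
Then v_1 = N · v_2 = (2, 0, 1)ᵀ.

Sanity check: (A − (0)·I) v_1 = (0, 0, 0)ᵀ = 0. ✓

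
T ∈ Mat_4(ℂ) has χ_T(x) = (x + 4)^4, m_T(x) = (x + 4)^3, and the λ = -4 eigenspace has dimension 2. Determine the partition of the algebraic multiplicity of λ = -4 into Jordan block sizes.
Block sizes for λ = -4: [3, 1]

Step 1 — from the characteristic polynomial, algebraic multiplicity of λ = -4 is 4. From dim ker(T − (-4)·I) = 2, there are exactly 2 Jordan blocks for λ = -4.
Step 2 — from the minimal polynomial, the factor (x + 4)^3 tells us the largest block for λ = -4 has size 3.
Step 3 — with total size 4, 2 blocks, and largest block 3, the block sizes (in nonincreasing order) are [3, 1].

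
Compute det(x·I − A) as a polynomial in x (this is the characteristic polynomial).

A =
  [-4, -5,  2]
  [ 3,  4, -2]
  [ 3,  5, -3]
x^3 + 3*x^2 + 3*x + 1

Expanding det(x·I − A) (e.g. by cofactor expansion or by noting that A is similar to its Jordan form J, which has the same characteristic polynomial as A) gives
  χ_A(x) = x^3 + 3*x^2 + 3*x + 1
which factors as (x + 1)^3. The eigenvalues (with algebraic multiplicities) are λ = -1 with multiplicity 3.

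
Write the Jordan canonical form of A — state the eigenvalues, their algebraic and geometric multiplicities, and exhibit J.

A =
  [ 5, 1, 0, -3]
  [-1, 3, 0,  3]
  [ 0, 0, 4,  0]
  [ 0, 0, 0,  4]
J_2(4) ⊕ J_1(4) ⊕ J_1(4)

The characteristic polynomial is
  det(x·I − A) = x^4 - 16*x^3 + 96*x^2 - 256*x + 256 = (x - 4)^4

Eigenvalues and multiplicities (the geometric multiplicity of λ is n − rank(A − λI), which equals the number of Jordan blocks for λ):
  λ = 4: algebraic multiplicity = 4, geometric multiplicity = 3

Determining the block sizes for each eigenvalue:
  λ = 4: 3 blocks summing to 4 forces exactly one block of size 2 and the rest size 1 → block sizes [2, 1, 1]

Assembling the blocks gives a Jordan form
J =
  [4, 1, 0, 0]
  [0, 4, 0, 0]
  [0, 0, 4, 0]
  [0, 0, 0, 4]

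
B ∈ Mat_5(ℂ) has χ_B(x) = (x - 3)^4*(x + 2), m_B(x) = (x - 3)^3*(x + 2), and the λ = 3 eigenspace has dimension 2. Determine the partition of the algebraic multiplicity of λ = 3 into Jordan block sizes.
Block sizes for λ = 3: [3, 1]

Step 1 — from the characteristic polynomial, algebraic multiplicity of λ = 3 is 4. From dim ker(B − (3)·I) = 2, there are exactly 2 Jordan blocks for λ = 3.
Step 2 — from the minimal polynomial, the factor (x − 3)^3 tells us the largest block for λ = 3 has size 3.
Step 3 — with total size 4, 2 blocks, and largest block 3, the block sizes (in nonincreasing order) are [3, 1].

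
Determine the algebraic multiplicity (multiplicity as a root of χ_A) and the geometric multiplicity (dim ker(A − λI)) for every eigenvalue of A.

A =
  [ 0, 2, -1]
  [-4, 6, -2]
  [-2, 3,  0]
λ = 2: alg = 3, geom = 1

Step 1 — factor the characteristic polynomial to read off the algebraic multiplicities:
  χ_A(x) = (x - 2)^3

Step 2 — compute geometric multiplicities via the rank-nullity identity g(λ) = n − rank(A − λI):
  rank(A − (2)·I) = 2, so dim ker(A − (2)·I) = n − 2 = 1

Summary:
  λ = 2: algebraic multiplicity = 3, geometric multiplicity = 1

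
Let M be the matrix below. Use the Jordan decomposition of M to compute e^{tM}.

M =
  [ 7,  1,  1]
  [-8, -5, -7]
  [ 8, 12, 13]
e^{tM} =
  [2*t^2*exp(5*t) + 2*t*exp(5*t) + exp(5*t), 2*t^2*exp(5*t) + t*exp(5*t), 3*t^2*exp(5*t)/2 + t*exp(5*t)]
  [4*t^2*exp(5*t) - 8*t*exp(5*t), 4*t^2*exp(5*t) - 10*t*exp(5*t) + exp(5*t), 3*t^2*exp(5*t) - 7*t*exp(5*t)]
  [-8*t^2*exp(5*t) + 8*t*exp(5*t), -8*t^2*exp(5*t) + 12*t*exp(5*t), -6*t^2*exp(5*t) + 8*t*exp(5*t) + exp(5*t)]

Strategy: write M = P · J · P⁻¹ where J is a Jordan canonical form, so e^{tM} = P · e^{tJ} · P⁻¹, and e^{tJ} can be computed block-by-block.

M has Jordan form
J =
  [5, 1, 0]
  [0, 5, 1]
  [0, 0, 5]
(up to reordering of blocks).

Per-block formulas:
  For a 3×3 Jordan block J_3(5): exp(t · J_3(5)) = e^(5t)·(I + t·N + (t^2/2)·N^2), where N is the 3×3 nilpotent shift.

After assembling e^{tJ} and conjugating by P, we get:

e^{tM} =
  [2*t^2*exp(5*t) + 2*t*exp(5*t) + exp(5*t), 2*t^2*exp(5*t) + t*exp(5*t), 3*t^2*exp(5*t)/2 + t*exp(5*t)]
  [4*t^2*exp(5*t) - 8*t*exp(5*t), 4*t^2*exp(5*t) - 10*t*exp(5*t) + exp(5*t), 3*t^2*exp(5*t) - 7*t*exp(5*t)]
  [-8*t^2*exp(5*t) + 8*t*exp(5*t), -8*t^2*exp(5*t) + 12*t*exp(5*t), -6*t^2*exp(5*t) + 8*t*exp(5*t) + exp(5*t)]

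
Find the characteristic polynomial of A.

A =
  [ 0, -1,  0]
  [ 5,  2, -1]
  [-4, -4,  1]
x^3 - 3*x^2 + 3*x - 1

Expanding det(x·I − A) (e.g. by cofactor expansion or by noting that A is similar to its Jordan form J, which has the same characteristic polynomial as A) gives
  χ_A(x) = x^3 - 3*x^2 + 3*x - 1
which factors as (x - 1)^3. The eigenvalues (with algebraic multiplicities) are λ = 1 with multiplicity 3.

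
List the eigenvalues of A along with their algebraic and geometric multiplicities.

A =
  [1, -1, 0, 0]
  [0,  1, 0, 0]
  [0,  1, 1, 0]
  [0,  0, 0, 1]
λ = 1: alg = 4, geom = 3

Step 1 — factor the characteristic polynomial to read off the algebraic multiplicities:
  χ_A(x) = (x - 1)^4

Step 2 — compute geometric multiplicities via the rank-nullity identity g(λ) = n − rank(A − λI):
  rank(A − (1)·I) = 1, so dim ker(A − (1)·I) = n − 1 = 3

Summary:
  λ = 1: algebraic multiplicity = 4, geometric multiplicity = 3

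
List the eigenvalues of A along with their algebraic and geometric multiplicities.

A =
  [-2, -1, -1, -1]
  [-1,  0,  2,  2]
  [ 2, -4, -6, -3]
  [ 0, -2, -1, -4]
λ = -3: alg = 4, geom = 2

Step 1 — factor the characteristic polynomial to read off the algebraic multiplicities:
  χ_A(x) = (x + 3)^4

Step 2 — compute geometric multiplicities via the rank-nullity identity g(λ) = n − rank(A − λI):
  rank(A − (-3)·I) = 2, so dim ker(A − (-3)·I) = n − 2 = 2

Summary:
  λ = -3: algebraic multiplicity = 4, geometric multiplicity = 2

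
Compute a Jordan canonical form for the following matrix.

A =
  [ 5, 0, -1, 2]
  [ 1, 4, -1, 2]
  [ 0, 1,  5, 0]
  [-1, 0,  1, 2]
J_3(4) ⊕ J_1(4)

The characteristic polynomial is
  det(x·I − A) = x^4 - 16*x^3 + 96*x^2 - 256*x + 256 = (x - 4)^4

Eigenvalues and multiplicities (the geometric multiplicity of λ is n − rank(A − λI), which equals the number of Jordan blocks for λ):
  λ = 4: algebraic multiplicity = 4, geometric multiplicity = 2

Determining the block sizes for each eigenvalue:
  λ = 4: with am = 4 and gm = 2, the partition is not yet determined (e.g. several partitions of 4 into 2 parts exist). Let N = A − (4)·I. Computing rank(N^1) = 2, rank(N^2) = 1, rank(N^3) = 0; the number of blocks of size ≥ j is rank(N^{j−1}) − rank(N^j), giving [2, 1, 1]. So we have 1 block(s) of size 3, 1 block(s) of size 1 → block sizes [3, 1]

Assembling the blocks gives a Jordan form
J =
  [4, 1, 0, 0]
  [0, 4, 1, 0]
  [0, 0, 4, 0]
  [0, 0, 0, 4]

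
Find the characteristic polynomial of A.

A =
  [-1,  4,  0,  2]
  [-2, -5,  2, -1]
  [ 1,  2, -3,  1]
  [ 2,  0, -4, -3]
x^4 + 12*x^3 + 54*x^2 + 108*x + 81

Expanding det(x·I − A) (e.g. by cofactor expansion or by noting that A is similar to its Jordan form J, which has the same characteristic polynomial as A) gives
  χ_A(x) = x^4 + 12*x^3 + 54*x^2 + 108*x + 81
which factors as (x + 3)^4. The eigenvalues (with algebraic multiplicities) are λ = -3 with multiplicity 4.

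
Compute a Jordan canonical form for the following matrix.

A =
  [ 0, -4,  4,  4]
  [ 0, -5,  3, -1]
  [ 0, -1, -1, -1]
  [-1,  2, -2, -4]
J_1(-4) ⊕ J_3(-2)

The characteristic polynomial is
  det(x·I − A) = x^4 + 10*x^3 + 36*x^2 + 56*x + 32 = (x + 2)^3*(x + 4)

Eigenvalues and multiplicities (the geometric multiplicity of λ is n − rank(A − λI), which equals the number of Jordan blocks for λ):
  λ = -4: algebraic multiplicity = 1, geometric multiplicity = 1
  λ = -2: algebraic multiplicity = 3, geometric multiplicity = 1

Determining the block sizes for each eigenvalue:
  λ = -4: one block (gm = 1), so the single block has size am = 1 → block sizes [1]
  λ = -2: one block (gm = 1), so the single block has size am = 3 → block sizes [3]

Assembling the blocks gives a Jordan form
J =
  [-4,  0,  0,  0]
  [ 0, -2,  1,  0]
  [ 0,  0, -2,  1]
  [ 0,  0,  0, -2]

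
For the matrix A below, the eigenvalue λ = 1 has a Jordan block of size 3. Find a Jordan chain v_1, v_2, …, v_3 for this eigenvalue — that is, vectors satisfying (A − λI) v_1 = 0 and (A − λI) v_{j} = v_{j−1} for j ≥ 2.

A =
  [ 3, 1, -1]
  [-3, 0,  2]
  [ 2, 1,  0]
A Jordan chain for λ = 1 of length 3:
v_1 = (-1, 1, -1)ᵀ
v_2 = (2, -3, 2)ᵀ
v_3 = (1, 0, 0)ᵀ

Let N = A − (1)·I. We want v_3 with N^3 v_3 = 0 but N^2 v_3 ≠ 0; then v_{j-1} := N · v_j for j = 3, …, 2.

Pick v_3 = (1, 0, 0)ᵀ.
Then v_2 = N · v_3 = (2, -3, 2)ᵀ.
Then v_1 = N · v_2 = (-1, 1, -1)ᵀ.

Sanity check: (A − (1)·I) v_1 = (0, 0, 0)ᵀ = 0. ✓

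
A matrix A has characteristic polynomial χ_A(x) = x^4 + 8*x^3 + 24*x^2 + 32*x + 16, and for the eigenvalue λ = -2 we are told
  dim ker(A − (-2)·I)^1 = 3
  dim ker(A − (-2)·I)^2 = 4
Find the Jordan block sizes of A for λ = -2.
Block sizes for λ = -2: [2, 1, 1]

From the dimensions of kernels of powers, the number of Jordan blocks of size at least j is d_j − d_{j−1} where d_j = dim ker(N^j) (with d_0 = 0). Computing the differences gives [3, 1].
The number of blocks of size exactly k is (#blocks of size ≥ k) − (#blocks of size ≥ k + 1), so the partition is: 2 block(s) of size 1, 1 block(s) of size 2.
In nonincreasing order the block sizes are [2, 1, 1].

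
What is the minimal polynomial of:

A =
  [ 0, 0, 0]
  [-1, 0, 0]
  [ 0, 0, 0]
x^2

The characteristic polynomial is χ_A(x) = x^3, so the eigenvalues are known. The minimal polynomial is
  m_A(x) = Π_λ (x − λ)^{k_λ}
where k_λ is the size of the *largest* Jordan block for λ (equivalently, the smallest k with (A − λI)^k v = 0 for every generalised eigenvector v of λ).

  λ = 0: largest Jordan block has size 2, contributing (x − 0)^2

So m_A(x) = x^2 = x^2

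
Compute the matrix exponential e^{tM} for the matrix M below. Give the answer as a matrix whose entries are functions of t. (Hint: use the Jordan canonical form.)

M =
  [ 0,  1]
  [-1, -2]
e^{tM} =
  [t*exp(-t) + exp(-t), t*exp(-t)]
  [-t*exp(-t), -t*exp(-t) + exp(-t)]

Strategy: write M = P · J · P⁻¹ where J is a Jordan canonical form, so e^{tM} = P · e^{tJ} · P⁻¹, and e^{tJ} can be computed block-by-block.

M has Jordan form
J =
  [-1,  1]
  [ 0, -1]
(up to reordering of blocks).

Per-block formulas:
  For a 2×2 Jordan block J_2(-1): exp(t · J_2(-1)) = e^(-1t)·(I + t·N), where N is the 2×2 nilpotent shift.

After assembling e^{tJ} and conjugating by P, we get:

e^{tM} =
  [t*exp(-t) + exp(-t), t*exp(-t)]
  [-t*exp(-t), -t*exp(-t) + exp(-t)]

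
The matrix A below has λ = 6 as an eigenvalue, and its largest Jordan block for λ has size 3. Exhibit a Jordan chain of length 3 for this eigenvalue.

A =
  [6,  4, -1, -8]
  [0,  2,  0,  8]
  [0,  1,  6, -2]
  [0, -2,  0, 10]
A Jordan chain for λ = 6 of length 3:
v_1 = (-1, 0, 0, 0)ᵀ
v_2 = (4, -4, 1, -2)ᵀ
v_3 = (0, 1, 0, 0)ᵀ

Let N = A − (6)·I. We want v_3 with N^3 v_3 = 0 but N^2 v_3 ≠ 0; then v_{j-1} := N · v_j for j = 3, …, 2.

Pick v_3 = (0, 1, 0, 0)ᵀ.
Then v_2 = N · v_3 = (4, -4, 1, -2)ᵀ.
Then v_1 = N · v_2 = (-1, 0, 0, 0)ᵀ.

Sanity check: (A − (6)·I) v_1 = (0, 0, 0, 0)ᵀ = 0. ✓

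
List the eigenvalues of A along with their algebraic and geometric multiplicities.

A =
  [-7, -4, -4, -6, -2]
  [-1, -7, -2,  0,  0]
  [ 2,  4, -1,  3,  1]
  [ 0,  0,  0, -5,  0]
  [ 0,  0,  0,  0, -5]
λ = -5: alg = 5, geom = 3

Step 1 — factor the characteristic polynomial to read off the algebraic multiplicities:
  χ_A(x) = (x + 5)^5

Step 2 — compute geometric multiplicities via the rank-nullity identity g(λ) = n − rank(A − λI):
  rank(A − (-5)·I) = 2, so dim ker(A − (-5)·I) = n − 2 = 3

Summary:
  λ = -5: algebraic multiplicity = 5, geometric multiplicity = 3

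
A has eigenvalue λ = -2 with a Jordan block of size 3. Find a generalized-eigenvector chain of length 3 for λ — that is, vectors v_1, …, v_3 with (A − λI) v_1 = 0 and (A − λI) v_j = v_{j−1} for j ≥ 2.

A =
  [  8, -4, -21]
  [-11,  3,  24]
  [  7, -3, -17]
A Jordan chain for λ = -2 of length 3:
v_1 = (-3, 3, -2)ᵀ
v_2 = (10, -11, 7)ᵀ
v_3 = (1, 0, 0)ᵀ

Let N = A − (-2)·I. We want v_3 with N^3 v_3 = 0 but N^2 v_3 ≠ 0; then v_{j-1} := N · v_j for j = 3, …, 2.

Pick v_3 = (1, 0, 0)ᵀ.
Then v_2 = N · v_3 = (10, -11, 7)ᵀ.
Then v_1 = N · v_2 = (-3, 3, -2)ᵀ.

Sanity check: (A − (-2)·I) v_1 = (0, 0, 0)ᵀ = 0. ✓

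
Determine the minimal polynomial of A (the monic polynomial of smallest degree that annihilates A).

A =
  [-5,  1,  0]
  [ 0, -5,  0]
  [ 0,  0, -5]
x^2 + 10*x + 25

The characteristic polynomial is χ_A(x) = (x + 5)^3, so the eigenvalues are known. The minimal polynomial is
  m_A(x) = Π_λ (x − λ)^{k_λ}
where k_λ is the size of the *largest* Jordan block for λ (equivalently, the smallest k with (A − λI)^k v = 0 for every generalised eigenvector v of λ).

  λ = -5: largest Jordan block has size 2, contributing (x + 5)^2

So m_A(x) = (x + 5)^2 = x^2 + 10*x + 25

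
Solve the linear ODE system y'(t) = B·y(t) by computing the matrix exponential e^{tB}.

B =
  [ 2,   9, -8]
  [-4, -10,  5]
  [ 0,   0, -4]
e^{tB} =
  [6*t*exp(-4*t) + exp(-4*t), 9*t*exp(-4*t), -3*t^2*exp(-4*t)/2 - 8*t*exp(-4*t)]
  [-4*t*exp(-4*t), -6*t*exp(-4*t) + exp(-4*t), t^2*exp(-4*t) + 5*t*exp(-4*t)]
  [0, 0, exp(-4*t)]

Strategy: write B = P · J · P⁻¹ where J is a Jordan canonical form, so e^{tB} = P · e^{tJ} · P⁻¹, and e^{tJ} can be computed block-by-block.

B has Jordan form
J =
  [-4,  1,  0]
  [ 0, -4,  1]
  [ 0,  0, -4]
(up to reordering of blocks).

Per-block formulas:
  For a 3×3 Jordan block J_3(-4): exp(t · J_3(-4)) = e^(-4t)·(I + t·N + (t^2/2)·N^2), where N is the 3×3 nilpotent shift.

After assembling e^{tJ} and conjugating by P, we get:

e^{tB} =
  [6*t*exp(-4*t) + exp(-4*t), 9*t*exp(-4*t), -3*t^2*exp(-4*t)/2 - 8*t*exp(-4*t)]
  [-4*t*exp(-4*t), -6*t*exp(-4*t) + exp(-4*t), t^2*exp(-4*t) + 5*t*exp(-4*t)]
  [0, 0, exp(-4*t)]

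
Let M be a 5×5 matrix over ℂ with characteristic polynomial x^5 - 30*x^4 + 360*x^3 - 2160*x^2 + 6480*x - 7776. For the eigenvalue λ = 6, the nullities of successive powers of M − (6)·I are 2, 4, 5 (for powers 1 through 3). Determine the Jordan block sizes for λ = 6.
Block sizes for λ = 6: [3, 2]

From the dimensions of kernels of powers, the number of Jordan blocks of size at least j is d_j − d_{j−1} where d_j = dim ker(N^j) (with d_0 = 0). Computing the differences gives [2, 2, 1].
The number of blocks of size exactly k is (#blocks of size ≥ k) − (#blocks of size ≥ k + 1), so the partition is: 1 block(s) of size 2, 1 block(s) of size 3.
In nonincreasing order the block sizes are [3, 2].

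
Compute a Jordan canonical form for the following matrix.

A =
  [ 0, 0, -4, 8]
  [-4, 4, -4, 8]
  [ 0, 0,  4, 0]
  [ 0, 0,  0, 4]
J_1(0) ⊕ J_1(4) ⊕ J_1(4) ⊕ J_1(4)

The characteristic polynomial is
  det(x·I − A) = x^4 - 12*x^3 + 48*x^2 - 64*x = x*(x - 4)^3

Eigenvalues and multiplicities (the geometric multiplicity of λ is n − rank(A − λI), which equals the number of Jordan blocks for λ):
  λ = 0: algebraic multiplicity = 1, geometric multiplicity = 1
  λ = 4: algebraic multiplicity = 3, geometric multiplicity = 3

Determining the block sizes for each eigenvalue:
  λ = 0: one block (gm = 1), so the single block has size am = 1 → block sizes [1]
  λ = 4: gm = am = 3, so every block has size 1 → block sizes [1, 1, 1]

Assembling the blocks gives a Jordan form
J =
  [0, 0, 0, 0]
  [0, 4, 0, 0]
  [0, 0, 4, 0]
  [0, 0, 0, 4]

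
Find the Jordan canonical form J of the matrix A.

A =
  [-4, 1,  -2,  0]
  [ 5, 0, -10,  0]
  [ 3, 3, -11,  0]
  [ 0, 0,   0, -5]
J_2(-5) ⊕ J_1(-5) ⊕ J_1(-5)

The characteristic polynomial is
  det(x·I − A) = x^4 + 20*x^3 + 150*x^2 + 500*x + 625 = (x + 5)^4

Eigenvalues and multiplicities (the geometric multiplicity of λ is n − rank(A − λI), which equals the number of Jordan blocks for λ):
  λ = -5: algebraic multiplicity = 4, geometric multiplicity = 3

Determining the block sizes for each eigenvalue:
  λ = -5: 3 blocks summing to 4 forces exactly one block of size 2 and the rest size 1 → block sizes [2, 1, 1]

Assembling the blocks gives a Jordan form
J =
  [-5,  1,  0,  0]
  [ 0, -5,  0,  0]
  [ 0,  0, -5,  0]
  [ 0,  0,  0, -5]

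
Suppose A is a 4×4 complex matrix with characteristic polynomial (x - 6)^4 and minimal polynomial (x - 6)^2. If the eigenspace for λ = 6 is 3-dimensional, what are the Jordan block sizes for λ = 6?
Block sizes for λ = 6: [2, 1, 1]

Step 1 — from the characteristic polynomial, algebraic multiplicity of λ = 6 is 4. From dim ker(A − (6)·I) = 3, there are exactly 3 Jordan blocks for λ = 6.
Step 2 — from the minimal polynomial, the factor (x − 6)^2 tells us the largest block for λ = 6 has size 2.
Step 3 — with total size 4, 3 blocks, and largest block 2, the block sizes (in nonincreasing order) are [2, 1, 1].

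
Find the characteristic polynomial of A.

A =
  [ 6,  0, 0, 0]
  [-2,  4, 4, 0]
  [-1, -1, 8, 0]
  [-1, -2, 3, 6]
x^4 - 24*x^3 + 216*x^2 - 864*x + 1296

Expanding det(x·I − A) (e.g. by cofactor expansion or by noting that A is similar to its Jordan form J, which has the same characteristic polynomial as A) gives
  χ_A(x) = x^4 - 24*x^3 + 216*x^2 - 864*x + 1296
which factors as (x - 6)^4. The eigenvalues (with algebraic multiplicities) are λ = 6 with multiplicity 4.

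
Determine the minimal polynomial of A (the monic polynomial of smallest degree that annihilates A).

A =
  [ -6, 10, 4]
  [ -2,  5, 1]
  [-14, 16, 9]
x^3 - 8*x^2 + 21*x - 18

The characteristic polynomial is χ_A(x) = (x - 3)^2*(x - 2), so the eigenvalues are known. The minimal polynomial is
  m_A(x) = Π_λ (x − λ)^{k_λ}
where k_λ is the size of the *largest* Jordan block for λ (equivalently, the smallest k with (A − λI)^k v = 0 for every generalised eigenvector v of λ).

  λ = 2: largest Jordan block has size 1, contributing (x − 2)
  λ = 3: largest Jordan block has size 2, contributing (x − 3)^2

So m_A(x) = (x - 3)^2*(x - 2) = x^3 - 8*x^2 + 21*x - 18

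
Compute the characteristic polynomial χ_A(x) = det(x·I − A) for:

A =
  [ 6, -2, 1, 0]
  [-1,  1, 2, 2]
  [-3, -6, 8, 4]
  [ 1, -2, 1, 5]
x^4 - 20*x^3 + 150*x^2 - 500*x + 625

Expanding det(x·I − A) (e.g. by cofactor expansion or by noting that A is similar to its Jordan form J, which has the same characteristic polynomial as A) gives
  χ_A(x) = x^4 - 20*x^3 + 150*x^2 - 500*x + 625
which factors as (x - 5)^4. The eigenvalues (with algebraic multiplicities) are λ = 5 with multiplicity 4.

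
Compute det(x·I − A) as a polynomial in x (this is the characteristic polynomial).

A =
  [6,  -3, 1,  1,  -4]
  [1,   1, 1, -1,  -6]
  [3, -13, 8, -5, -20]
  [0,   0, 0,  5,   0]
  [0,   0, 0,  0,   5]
x^5 - 25*x^4 + 250*x^3 - 1250*x^2 + 3125*x - 3125

Expanding det(x·I − A) (e.g. by cofactor expansion or by noting that A is similar to its Jordan form J, which has the same characteristic polynomial as A) gives
  χ_A(x) = x^5 - 25*x^4 + 250*x^3 - 1250*x^2 + 3125*x - 3125
which factors as (x - 5)^5. The eigenvalues (with algebraic multiplicities) are λ = 5 with multiplicity 5.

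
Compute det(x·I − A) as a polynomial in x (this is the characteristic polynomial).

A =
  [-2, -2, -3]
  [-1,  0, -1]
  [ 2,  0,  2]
x^3

Expanding det(x·I − A) (e.g. by cofactor expansion or by noting that A is similar to its Jordan form J, which has the same characteristic polynomial as A) gives
  χ_A(x) = x^3
which factors as x^3. The eigenvalues (with algebraic multiplicities) are λ = 0 with multiplicity 3.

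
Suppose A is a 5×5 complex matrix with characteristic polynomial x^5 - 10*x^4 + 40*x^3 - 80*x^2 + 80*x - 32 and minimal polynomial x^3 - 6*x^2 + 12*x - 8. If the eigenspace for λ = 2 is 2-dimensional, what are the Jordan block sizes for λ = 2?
Block sizes for λ = 2: [3, 2]

Step 1 — from the characteristic polynomial, algebraic multiplicity of λ = 2 is 5. From dim ker(A − (2)·I) = 2, there are exactly 2 Jordan blocks for λ = 2.
Step 2 — from the minimal polynomial, the factor (x − 2)^3 tells us the largest block for λ = 2 has size 3.
Step 3 — with total size 5, 2 blocks, and largest block 3, the block sizes (in nonincreasing order) are [3, 2].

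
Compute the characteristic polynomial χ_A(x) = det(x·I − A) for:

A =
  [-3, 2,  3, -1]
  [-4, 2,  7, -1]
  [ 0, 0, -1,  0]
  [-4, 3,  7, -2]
x^4 + 4*x^3 + 6*x^2 + 4*x + 1

Expanding det(x·I − A) (e.g. by cofactor expansion or by noting that A is similar to its Jordan form J, which has the same characteristic polynomial as A) gives
  χ_A(x) = x^4 + 4*x^3 + 6*x^2 + 4*x + 1
which factors as (x + 1)^4. The eigenvalues (with algebraic multiplicities) are λ = -1 with multiplicity 4.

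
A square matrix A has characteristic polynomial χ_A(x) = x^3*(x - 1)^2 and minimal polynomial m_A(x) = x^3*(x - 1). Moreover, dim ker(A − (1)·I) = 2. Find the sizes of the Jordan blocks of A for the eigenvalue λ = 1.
Block sizes for λ = 1: [1, 1]

Step 1 — from the characteristic polynomial, algebraic multiplicity of λ = 1 is 2. From dim ker(A − (1)·I) = 2, there are exactly 2 Jordan blocks for λ = 1.
Step 2 — from the minimal polynomial, the factor (x − 1) tells us the largest block for λ = 1 has size 1.
Step 3 — with total size 2, 2 blocks, and largest block 1, the block sizes (in nonincreasing order) are [1, 1].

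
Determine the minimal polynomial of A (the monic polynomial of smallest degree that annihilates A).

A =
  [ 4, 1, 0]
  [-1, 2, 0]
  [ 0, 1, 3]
x^3 - 9*x^2 + 27*x - 27

The characteristic polynomial is χ_A(x) = (x - 3)^3, so the eigenvalues are known. The minimal polynomial is
  m_A(x) = Π_λ (x − λ)^{k_λ}
where k_λ is the size of the *largest* Jordan block for λ (equivalently, the smallest k with (A − λI)^k v = 0 for every generalised eigenvector v of λ).

  λ = 3: largest Jordan block has size 3, contributing (x − 3)^3

So m_A(x) = (x - 3)^3 = x^3 - 9*x^2 + 27*x - 27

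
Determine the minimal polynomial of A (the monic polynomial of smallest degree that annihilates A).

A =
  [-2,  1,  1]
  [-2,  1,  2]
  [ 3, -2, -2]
x^3 + 3*x^2 + 3*x + 1

The characteristic polynomial is χ_A(x) = (x + 1)^3, so the eigenvalues are known. The minimal polynomial is
  m_A(x) = Π_λ (x − λ)^{k_λ}
where k_λ is the size of the *largest* Jordan block for λ (equivalently, the smallest k with (A − λI)^k v = 0 for every generalised eigenvector v of λ).

  λ = -1: largest Jordan block has size 3, contributing (x + 1)^3

So m_A(x) = (x + 1)^3 = x^3 + 3*x^2 + 3*x + 1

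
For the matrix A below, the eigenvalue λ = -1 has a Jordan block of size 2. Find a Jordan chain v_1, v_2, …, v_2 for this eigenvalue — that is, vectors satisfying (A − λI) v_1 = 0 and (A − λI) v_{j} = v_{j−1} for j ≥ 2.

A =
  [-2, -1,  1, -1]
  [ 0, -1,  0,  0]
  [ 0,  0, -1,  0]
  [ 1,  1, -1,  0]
A Jordan chain for λ = -1 of length 2:
v_1 = (-1, 0, 0, 1)ᵀ
v_2 = (1, 0, 0, 0)ᵀ

Let N = A − (-1)·I. We want v_2 with N^2 v_2 = 0 but N^1 v_2 ≠ 0; then v_{j-1} := N · v_j for j = 2, …, 2.

Pick v_2 = (1, 0, 0, 0)ᵀ.
Then v_1 = N · v_2 = (-1, 0, 0, 1)ᵀ.

Sanity check: (A − (-1)·I) v_1 = (0, 0, 0, 0)ᵀ = 0. ✓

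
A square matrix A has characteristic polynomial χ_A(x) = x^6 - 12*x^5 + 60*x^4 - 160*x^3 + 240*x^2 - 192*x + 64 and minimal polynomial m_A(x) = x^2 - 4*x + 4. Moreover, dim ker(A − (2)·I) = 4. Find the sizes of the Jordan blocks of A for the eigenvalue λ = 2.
Block sizes for λ = 2: [2, 2, 1, 1]

Step 1 — from the characteristic polynomial, algebraic multiplicity of λ = 2 is 6. From dim ker(A − (2)·I) = 4, there are exactly 4 Jordan blocks for λ = 2.
Step 2 — from the minimal polynomial, the factor (x − 2)^2 tells us the largest block for λ = 2 has size 2.
Step 3 — with total size 6, 4 blocks, and largest block 2, the block sizes (in nonincreasing order) are [2, 2, 1, 1].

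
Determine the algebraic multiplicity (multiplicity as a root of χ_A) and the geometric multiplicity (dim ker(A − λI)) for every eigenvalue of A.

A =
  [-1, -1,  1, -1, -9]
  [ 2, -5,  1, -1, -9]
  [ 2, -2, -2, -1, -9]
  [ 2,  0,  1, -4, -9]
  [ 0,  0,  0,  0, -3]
λ = -3: alg = 5, geom = 3

Step 1 — factor the characteristic polynomial to read off the algebraic multiplicities:
  χ_A(x) = (x + 3)^5

Step 2 — compute geometric multiplicities via the rank-nullity identity g(λ) = n − rank(A − λI):
  rank(A − (-3)·I) = 2, so dim ker(A − (-3)·I) = n − 2 = 3

Summary:
  λ = -3: algebraic multiplicity = 5, geometric multiplicity = 3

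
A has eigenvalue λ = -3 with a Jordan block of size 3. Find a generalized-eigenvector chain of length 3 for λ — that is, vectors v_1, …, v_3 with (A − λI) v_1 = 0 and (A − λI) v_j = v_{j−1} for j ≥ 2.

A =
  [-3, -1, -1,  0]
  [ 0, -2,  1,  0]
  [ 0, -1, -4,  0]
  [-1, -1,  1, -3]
A Jordan chain for λ = -3 of length 3:
v_1 = (0, 0, 0, -1)ᵀ
v_2 = (-1, 1, -1, -1)ᵀ
v_3 = (0, 1, 0, 0)ᵀ

Let N = A − (-3)·I. We want v_3 with N^3 v_3 = 0 but N^2 v_3 ≠ 0; then v_{j-1} := N · v_j for j = 3, …, 2.

Pick v_3 = (0, 1, 0, 0)ᵀ.
Then v_2 = N · v_3 = (-1, 1, -1, -1)ᵀ.
Then v_1 = N · v_2 = (0, 0, 0, -1)ᵀ.

Sanity check: (A − (-3)·I) v_1 = (0, 0, 0, 0)ᵀ = 0. ✓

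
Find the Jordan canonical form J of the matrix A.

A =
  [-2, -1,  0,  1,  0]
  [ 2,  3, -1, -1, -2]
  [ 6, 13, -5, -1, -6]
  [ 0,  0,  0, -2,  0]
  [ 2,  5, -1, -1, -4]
J_3(-2) ⊕ J_1(-2) ⊕ J_1(-2)

The characteristic polynomial is
  det(x·I − A) = x^5 + 10*x^4 + 40*x^3 + 80*x^2 + 80*x + 32 = (x + 2)^5

Eigenvalues and multiplicities (the geometric multiplicity of λ is n − rank(A − λI), which equals the number of Jordan blocks for λ):
  λ = -2: algebraic multiplicity = 5, geometric multiplicity = 3

Determining the block sizes for each eigenvalue:
  λ = -2: with am = 5 and gm = 3, the partition is not yet determined (e.g. several partitions of 5 into 3 parts exist). Let N = A − (-2)·I. Computing rank(N^1) = 2, rank(N^2) = 1, rank(N^3) = 0; the number of blocks of size ≥ j is rank(N^{j−1}) − rank(N^j), giving [3, 1, 1]. So we have 1 block(s) of size 3, 2 block(s) of size 1 → block sizes [3, 1, 1]

Assembling the blocks gives a Jordan form
J =
  [-2,  1,  0,  0,  0]
  [ 0, -2,  1,  0,  0]
  [ 0,  0, -2,  0,  0]
  [ 0,  0,  0, -2,  0]
  [ 0,  0,  0,  0, -2]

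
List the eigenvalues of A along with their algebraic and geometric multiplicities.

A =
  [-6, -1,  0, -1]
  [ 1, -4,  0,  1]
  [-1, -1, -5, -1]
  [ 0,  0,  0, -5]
λ = -5: alg = 4, geom = 3

Step 1 — factor the characteristic polynomial to read off the algebraic multiplicities:
  χ_A(x) = (x + 5)^4

Step 2 — compute geometric multiplicities via the rank-nullity identity g(λ) = n − rank(A − λI):
  rank(A − (-5)·I) = 1, so dim ker(A − (-5)·I) = n − 1 = 3

Summary:
  λ = -5: algebraic multiplicity = 4, geometric multiplicity = 3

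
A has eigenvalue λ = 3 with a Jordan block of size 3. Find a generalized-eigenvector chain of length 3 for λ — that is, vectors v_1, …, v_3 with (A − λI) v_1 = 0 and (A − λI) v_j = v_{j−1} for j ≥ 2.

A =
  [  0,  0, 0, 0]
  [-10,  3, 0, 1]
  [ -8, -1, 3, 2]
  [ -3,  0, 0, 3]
A Jordan chain for λ = 3 of length 3:
v_1 = (0, 0, -1, 0)ᵀ
v_2 = (0, 1, 2, 0)ᵀ
v_3 = (0, 0, 0, 1)ᵀ

Let N = A − (3)·I. We want v_3 with N^3 v_3 = 0 but N^2 v_3 ≠ 0; then v_{j-1} := N · v_j for j = 3, …, 2.

Pick v_3 = (0, 0, 0, 1)ᵀ.
Then v_2 = N · v_3 = (0, 1, 2, 0)ᵀ.
Then v_1 = N · v_2 = (0, 0, -1, 0)ᵀ.

Sanity check: (A − (3)·I) v_1 = (0, 0, 0, 0)ᵀ = 0. ✓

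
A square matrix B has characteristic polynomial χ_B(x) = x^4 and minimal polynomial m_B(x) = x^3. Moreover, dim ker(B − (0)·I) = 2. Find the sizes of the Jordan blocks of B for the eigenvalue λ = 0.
Block sizes for λ = 0: [3, 1]

Step 1 — from the characteristic polynomial, algebraic multiplicity of λ = 0 is 4. From dim ker(B − (0)·I) = 2, there are exactly 2 Jordan blocks for λ = 0.
Step 2 — from the minimal polynomial, the factor (x − 0)^3 tells us the largest block for λ = 0 has size 3.
Step 3 — with total size 4, 2 blocks, and largest block 3, the block sizes (in nonincreasing order) are [3, 1].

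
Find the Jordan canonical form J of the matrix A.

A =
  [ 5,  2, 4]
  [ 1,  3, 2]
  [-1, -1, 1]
J_3(3)

The characteristic polynomial is
  det(x·I − A) = x^3 - 9*x^2 + 27*x - 27 = (x - 3)^3

Eigenvalues and multiplicities (the geometric multiplicity of λ is n − rank(A − λI), which equals the number of Jordan blocks for λ):
  λ = 3: algebraic multiplicity = 3, geometric multiplicity = 1

Determining the block sizes for each eigenvalue:
  λ = 3: one block (gm = 1), so the single block has size am = 3 → block sizes [3]

Assembling the blocks gives a Jordan form
J =
  [3, 1, 0]
  [0, 3, 1]
  [0, 0, 3]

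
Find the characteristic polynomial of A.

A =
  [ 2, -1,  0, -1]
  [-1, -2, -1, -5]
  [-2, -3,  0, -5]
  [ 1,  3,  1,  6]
x^4 - 6*x^3 + 13*x^2 - 12*x + 4

Expanding det(x·I − A) (e.g. by cofactor expansion or by noting that A is similar to its Jordan form J, which has the same characteristic polynomial as A) gives
  χ_A(x) = x^4 - 6*x^3 + 13*x^2 - 12*x + 4
which factors as (x - 2)^2*(x - 1)^2. The eigenvalues (with algebraic multiplicities) are λ = 1 with multiplicity 2, λ = 2 with multiplicity 2.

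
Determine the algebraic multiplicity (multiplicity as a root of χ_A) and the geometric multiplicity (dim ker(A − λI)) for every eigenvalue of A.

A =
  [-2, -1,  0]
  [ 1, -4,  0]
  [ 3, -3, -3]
λ = -3: alg = 3, geom = 2

Step 1 — factor the characteristic polynomial to read off the algebraic multiplicities:
  χ_A(x) = (x + 3)^3

Step 2 — compute geometric multiplicities via the rank-nullity identity g(λ) = n − rank(A − λI):
  rank(A − (-3)·I) = 1, so dim ker(A − (-3)·I) = n − 1 = 2

Summary:
  λ = -3: algebraic multiplicity = 3, geometric multiplicity = 2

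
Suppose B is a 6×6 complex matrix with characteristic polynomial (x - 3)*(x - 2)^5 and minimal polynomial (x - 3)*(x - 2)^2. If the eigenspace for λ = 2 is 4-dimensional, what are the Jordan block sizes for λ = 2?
Block sizes for λ = 2: [2, 1, 1, 1]

Step 1 — from the characteristic polynomial, algebraic multiplicity of λ = 2 is 5. From dim ker(B − (2)·I) = 4, there are exactly 4 Jordan blocks for λ = 2.
Step 2 — from the minimal polynomial, the factor (x − 2)^2 tells us the largest block for λ = 2 has size 2.
Step 3 — with total size 5, 4 blocks, and largest block 2, the block sizes (in nonincreasing order) are [2, 1, 1, 1].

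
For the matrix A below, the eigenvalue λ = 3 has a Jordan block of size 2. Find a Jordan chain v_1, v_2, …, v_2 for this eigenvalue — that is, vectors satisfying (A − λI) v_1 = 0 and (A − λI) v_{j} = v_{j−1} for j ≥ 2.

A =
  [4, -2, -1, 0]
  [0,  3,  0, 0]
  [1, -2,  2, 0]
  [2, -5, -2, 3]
A Jordan chain for λ = 3 of length 2:
v_1 = (1, 0, 1, 2)ᵀ
v_2 = (1, 0, 0, 0)ᵀ

Let N = A − (3)·I. We want v_2 with N^2 v_2 = 0 but N^1 v_2 ≠ 0; then v_{j-1} := N · v_j for j = 2, …, 2.

Pick v_2 = (1, 0, 0, 0)ᵀ.
Then v_1 = N · v_2 = (1, 0, 1, 2)ᵀ.

Sanity check: (A − (3)·I) v_1 = (0, 0, 0, 0)ᵀ = 0. ✓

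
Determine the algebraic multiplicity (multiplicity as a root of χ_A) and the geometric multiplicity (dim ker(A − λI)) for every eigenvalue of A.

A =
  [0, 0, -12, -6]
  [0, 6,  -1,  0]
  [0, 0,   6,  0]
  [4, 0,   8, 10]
λ = 4: alg = 1, geom = 1; λ = 6: alg = 3, geom = 2

Step 1 — factor the characteristic polynomial to read off the algebraic multiplicities:
  χ_A(x) = (x - 6)^3*(x - 4)

Step 2 — compute geometric multiplicities via the rank-nullity identity g(λ) = n − rank(A − λI):
  rank(A − (4)·I) = 3, so dim ker(A − (4)·I) = n − 3 = 1
  rank(A − (6)·I) = 2, so dim ker(A − (6)·I) = n − 2 = 2

Summary:
  λ = 4: algebraic multiplicity = 1, geometric multiplicity = 1
  λ = 6: algebraic multiplicity = 3, geometric multiplicity = 2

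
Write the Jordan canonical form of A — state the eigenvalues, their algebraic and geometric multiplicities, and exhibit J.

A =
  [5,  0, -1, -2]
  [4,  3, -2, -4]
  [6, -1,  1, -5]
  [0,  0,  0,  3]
J_3(3) ⊕ J_1(3)

The characteristic polynomial is
  det(x·I − A) = x^4 - 12*x^3 + 54*x^2 - 108*x + 81 = (x - 3)^4

Eigenvalues and multiplicities (the geometric multiplicity of λ is n − rank(A − λI), which equals the number of Jordan blocks for λ):
  λ = 3: algebraic multiplicity = 4, geometric multiplicity = 2

Determining the block sizes for each eigenvalue:
  λ = 3: with am = 4 and gm = 2, the partition is not yet determined (e.g. several partitions of 4 into 2 parts exist). Let N = A − (3)·I. Computing rank(N^1) = 2, rank(N^2) = 1, rank(N^3) = 0; the number of blocks of size ≥ j is rank(N^{j−1}) − rank(N^j), giving [2, 1, 1]. So we have 1 block(s) of size 3, 1 block(s) of size 1 → block sizes [3, 1]

Assembling the blocks gives a Jordan form
J =
  [3, 1, 0, 0]
  [0, 3, 1, 0]
  [0, 0, 3, 0]
  [0, 0, 0, 3]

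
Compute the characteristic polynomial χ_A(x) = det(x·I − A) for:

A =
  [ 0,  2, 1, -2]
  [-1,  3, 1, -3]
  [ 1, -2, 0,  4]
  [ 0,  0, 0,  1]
x^4 - 4*x^3 + 6*x^2 - 4*x + 1

Expanding det(x·I − A) (e.g. by cofactor expansion or by noting that A is similar to its Jordan form J, which has the same characteristic polynomial as A) gives
  χ_A(x) = x^4 - 4*x^3 + 6*x^2 - 4*x + 1
which factors as (x - 1)^4. The eigenvalues (with algebraic multiplicities) are λ = 1 with multiplicity 4.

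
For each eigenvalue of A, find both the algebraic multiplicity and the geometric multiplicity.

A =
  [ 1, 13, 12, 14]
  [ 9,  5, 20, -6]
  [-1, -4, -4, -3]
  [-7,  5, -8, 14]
λ = 2: alg = 2, geom = 1; λ = 6: alg = 2, geom = 1

Step 1 — factor the characteristic polynomial to read off the algebraic multiplicities:
  χ_A(x) = (x - 6)^2*(x - 2)^2

Step 2 — compute geometric multiplicities via the rank-nullity identity g(λ) = n − rank(A − λI):
  rank(A − (2)·I) = 3, so dim ker(A − (2)·I) = n − 3 = 1
  rank(A − (6)·I) = 3, so dim ker(A − (6)·I) = n − 3 = 1

Summary:
  λ = 2: algebraic multiplicity = 2, geometric multiplicity = 1
  λ = 6: algebraic multiplicity = 2, geometric multiplicity = 1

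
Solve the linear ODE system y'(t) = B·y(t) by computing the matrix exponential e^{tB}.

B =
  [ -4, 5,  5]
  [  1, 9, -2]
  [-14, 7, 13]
e^{tB} =
  [35*t^2*exp(6*t)/2 - 10*t*exp(6*t) + exp(6*t), 5*t*exp(6*t), -25*t^2*exp(6*t)/2 + 5*t*exp(6*t)]
  [21*t^2*exp(6*t)/2 + t*exp(6*t), 3*t*exp(6*t) + exp(6*t), -15*t^2*exp(6*t)/2 - 2*t*exp(6*t)]
  [49*t^2*exp(6*t)/2 - 14*t*exp(6*t), 7*t*exp(6*t), -35*t^2*exp(6*t)/2 + 7*t*exp(6*t) + exp(6*t)]

Strategy: write B = P · J · P⁻¹ where J is a Jordan canonical form, so e^{tB} = P · e^{tJ} · P⁻¹, and e^{tJ} can be computed block-by-block.

B has Jordan form
J =
  [6, 1, 0]
  [0, 6, 1]
  [0, 0, 6]
(up to reordering of blocks).

Per-block formulas:
  For a 3×3 Jordan block J_3(6): exp(t · J_3(6)) = e^(6t)·(I + t·N + (t^2/2)·N^2), where N is the 3×3 nilpotent shift.

After assembling e^{tJ} and conjugating by P, we get:

e^{tB} =
  [35*t^2*exp(6*t)/2 - 10*t*exp(6*t) + exp(6*t), 5*t*exp(6*t), -25*t^2*exp(6*t)/2 + 5*t*exp(6*t)]
  [21*t^2*exp(6*t)/2 + t*exp(6*t), 3*t*exp(6*t) + exp(6*t), -15*t^2*exp(6*t)/2 - 2*t*exp(6*t)]
  [49*t^2*exp(6*t)/2 - 14*t*exp(6*t), 7*t*exp(6*t), -35*t^2*exp(6*t)/2 + 7*t*exp(6*t) + exp(6*t)]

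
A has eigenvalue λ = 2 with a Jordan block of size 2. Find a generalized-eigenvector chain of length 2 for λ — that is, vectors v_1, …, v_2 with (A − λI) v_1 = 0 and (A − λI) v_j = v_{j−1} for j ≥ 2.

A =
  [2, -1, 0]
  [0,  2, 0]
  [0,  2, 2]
A Jordan chain for λ = 2 of length 2:
v_1 = (-1, 0, 2)ᵀ
v_2 = (0, 1, 0)ᵀ

Let N = A − (2)·I. We want v_2 with N^2 v_2 = 0 but N^1 v_2 ≠ 0; then v_{j-1} := N · v_j for j = 2, …, 2.

Pick v_2 = (0, 1, 0)ᵀ.
Then v_1 = N · v_2 = (-1, 0, 2)ᵀ.

Sanity check: (A − (2)·I) v_1 = (0, 0, 0)ᵀ = 0. ✓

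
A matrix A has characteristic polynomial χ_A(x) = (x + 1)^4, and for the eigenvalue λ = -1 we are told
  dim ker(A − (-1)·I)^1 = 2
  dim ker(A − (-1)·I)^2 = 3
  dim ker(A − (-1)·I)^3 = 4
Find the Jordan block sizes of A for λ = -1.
Block sizes for λ = -1: [3, 1]

From the dimensions of kernels of powers, the number of Jordan blocks of size at least j is d_j − d_{j−1} where d_j = dim ker(N^j) (with d_0 = 0). Computing the differences gives [2, 1, 1].
The number of blocks of size exactly k is (#blocks of size ≥ k) − (#blocks of size ≥ k + 1), so the partition is: 1 block(s) of size 1, 1 block(s) of size 3.
In nonincreasing order the block sizes are [3, 1].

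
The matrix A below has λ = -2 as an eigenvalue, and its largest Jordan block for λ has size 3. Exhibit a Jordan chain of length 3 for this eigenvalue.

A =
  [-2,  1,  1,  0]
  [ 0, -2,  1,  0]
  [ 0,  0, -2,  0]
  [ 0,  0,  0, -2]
A Jordan chain for λ = -2 of length 3:
v_1 = (1, 0, 0, 0)ᵀ
v_2 = (1, 1, 0, 0)ᵀ
v_3 = (0, 0, 1, 0)ᵀ

Let N = A − (-2)·I. We want v_3 with N^3 v_3 = 0 but N^2 v_3 ≠ 0; then v_{j-1} := N · v_j for j = 3, …, 2.

Pick v_3 = (0, 0, 1, 0)ᵀ.
Then v_2 = N · v_3 = (1, 1, 0, 0)ᵀ.
Then v_1 = N · v_2 = (1, 0, 0, 0)ᵀ.

Sanity check: (A − (-2)·I) v_1 = (0, 0, 0, 0)ᵀ = 0. ✓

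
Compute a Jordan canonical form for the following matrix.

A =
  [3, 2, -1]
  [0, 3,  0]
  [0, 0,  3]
J_2(3) ⊕ J_1(3)

The characteristic polynomial is
  det(x·I − A) = x^3 - 9*x^2 + 27*x - 27 = (x - 3)^3

Eigenvalues and multiplicities (the geometric multiplicity of λ is n − rank(A − λI), which equals the number of Jordan blocks for λ):
  λ = 3: algebraic multiplicity = 3, geometric multiplicity = 2

Determining the block sizes for each eigenvalue:
  λ = 3: 2 blocks summing to 3 forces exactly one block of size 2 and the rest size 1 → block sizes [2, 1]

Assembling the blocks gives a Jordan form
J =
  [3, 1, 0]
  [0, 3, 0]
  [0, 0, 3]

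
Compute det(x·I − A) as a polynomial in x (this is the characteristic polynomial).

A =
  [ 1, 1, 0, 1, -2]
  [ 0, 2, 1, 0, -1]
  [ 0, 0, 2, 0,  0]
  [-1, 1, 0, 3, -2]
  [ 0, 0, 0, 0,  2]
x^5 - 10*x^4 + 40*x^3 - 80*x^2 + 80*x - 32

Expanding det(x·I − A) (e.g. by cofactor expansion or by noting that A is similar to its Jordan form J, which has the same characteristic polynomial as A) gives
  χ_A(x) = x^5 - 10*x^4 + 40*x^3 - 80*x^2 + 80*x - 32
which factors as (x - 2)^5. The eigenvalues (with algebraic multiplicities) are λ = 2 with multiplicity 5.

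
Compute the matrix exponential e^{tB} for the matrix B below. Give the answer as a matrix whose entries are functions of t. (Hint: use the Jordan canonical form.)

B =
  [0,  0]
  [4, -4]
e^{tB} =
  [1, 0]
  [1 - exp(-4*t), exp(-4*t)]

Strategy: write B = P · J · P⁻¹ where J is a Jordan canonical form, so e^{tB} = P · e^{tJ} · P⁻¹, and e^{tJ} can be computed block-by-block.

B has Jordan form
J =
  [-4, 0]
  [ 0, 0]
(up to reordering of blocks).

Per-block formulas:
  For a 1×1 block at λ = -4: exp(t · [-4]) = [e^(-4t)].
  For a 1×1 block at λ = 0: exp(t · [0]) = [e^(0t)].

After assembling e^{tJ} and conjugating by P, we get:

e^{tB} =
  [1, 0]
  [1 - exp(-4*t), exp(-4*t)]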